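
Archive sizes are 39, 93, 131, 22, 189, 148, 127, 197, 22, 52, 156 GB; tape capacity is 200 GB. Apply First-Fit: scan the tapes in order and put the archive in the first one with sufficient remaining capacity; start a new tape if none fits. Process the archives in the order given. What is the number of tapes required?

Put 39 GB in tape 1; 161 GB remain.
Put 93 GB in tape 1; 68 GB remain.
Put 131 GB in tape 2; 69 GB remain.
Put 22 GB in tape 1; 46 GB remain.
Put 189 GB in tape 3; 11 GB remain.
Put 148 GB in tape 4; 52 GB remain.
Put 127 GB in tape 5; 73 GB remain.
Put 197 GB in tape 6; 3 GB remain.
Put 22 GB in tape 1; 24 GB remain.
Put 52 GB in tape 2; 17 GB remain.
Put 156 GB in tape 7; 44 GB remain.

7 tapes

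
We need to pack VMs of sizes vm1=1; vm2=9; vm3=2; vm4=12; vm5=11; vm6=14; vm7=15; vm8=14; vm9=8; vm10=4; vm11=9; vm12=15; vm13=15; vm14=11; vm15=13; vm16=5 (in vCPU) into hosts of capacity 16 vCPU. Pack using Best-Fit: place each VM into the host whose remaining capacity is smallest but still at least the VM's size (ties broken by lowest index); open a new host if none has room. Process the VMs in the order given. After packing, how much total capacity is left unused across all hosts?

vm1 (1 vCPU) → host 1 (remaining 15 vCPU)
vm2 (9 vCPU) → host 1 (remaining 6 vCPU)
vm3 (2 vCPU) → host 1 (remaining 4 vCPU)
vm4 (12 vCPU) → host 2 (remaining 4 vCPU)
vm5 (11 vCPU) → host 3 (remaining 5 vCPU)
vm6 (14 vCPU) → host 4 (remaining 2 vCPU)
vm7 (15 vCPU) → host 5 (remaining 1 vCPU)
vm8 (14 vCPU) → host 6 (remaining 2 vCPU)
vm9 (8 vCPU) → host 7 (remaining 8 vCPU)
vm10 (4 vCPU) → host 1 (remaining 0 vCPU)
vm11 (9 vCPU) → host 8 (remaining 7 vCPU)
vm12 (15 vCPU) → host 9 (remaining 1 vCPU)
vm13 (15 vCPU) → host 10 (remaining 1 vCPU)
vm14 (11 vCPU) → host 11 (remaining 5 vCPU)
vm15 (13 vCPU) → host 12 (remaining 3 vCPU)
vm16 (5 vCPU) → host 3 (remaining 0 vCPU)
12 hosts × 16 vCPU = 192 vCPU; used 158 vCPU; unused 34 vCPU.

34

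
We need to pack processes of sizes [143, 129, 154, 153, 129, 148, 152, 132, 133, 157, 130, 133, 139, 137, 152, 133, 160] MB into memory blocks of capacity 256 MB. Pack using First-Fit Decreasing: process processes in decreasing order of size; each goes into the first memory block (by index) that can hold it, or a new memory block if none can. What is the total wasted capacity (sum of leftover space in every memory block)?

Sorted descending: 160, 157, 154, 153, 152, 152, 148, 143, 139, 137, 133, 133, 133, 132, 130, 129, 129.
memory block 1: place 160 MB, 96 MB left
memory block 2: place 157 MB, 99 MB left
memory block 3: place 154 MB, 102 MB left
memory block 4: place 153 MB, 103 MB left
memory block 5: place 152 MB, 104 MB left
memory block 6: place 152 MB, 104 MB left
memory block 7: place 148 MB, 108 MB left
memory block 8: place 143 MB, 113 MB left
memory block 9: place 139 MB, 117 MB left
memory block 10: place 137 MB, 119 MB left
memory block 11: place 133 MB, 123 MB left
memory block 12: place 133 MB, 123 MB left
memory block 13: place 133 MB, 123 MB left
memory block 14: place 132 MB, 124 MB left
memory block 15: place 130 MB, 126 MB left
memory block 16: place 129 MB, 127 MB left
memory block 17: place 129 MB, 127 MB left
17 memory blocks × 256 MB = 4352 MB; used 2414 MB; unused 1938 MB.

1938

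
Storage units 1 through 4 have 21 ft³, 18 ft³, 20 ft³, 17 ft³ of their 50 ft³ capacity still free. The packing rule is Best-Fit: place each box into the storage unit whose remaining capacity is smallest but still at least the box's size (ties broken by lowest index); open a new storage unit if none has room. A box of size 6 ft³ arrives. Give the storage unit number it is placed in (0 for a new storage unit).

Storage units with room: storage unit 1 (21 ft³), storage unit 2 (18 ft³), storage unit 3 (20 ft³), storage unit 4 (17 ft³).
Tightest fit is storage unit 4 with 17 ft³ free.

4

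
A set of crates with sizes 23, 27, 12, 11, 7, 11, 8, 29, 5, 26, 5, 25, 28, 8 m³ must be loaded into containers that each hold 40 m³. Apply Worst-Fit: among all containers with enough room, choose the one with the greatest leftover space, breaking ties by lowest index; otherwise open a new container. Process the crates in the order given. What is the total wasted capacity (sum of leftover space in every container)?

55

Put 23 m³ in container 1; 17 m³ remain.
Put 27 m³ in container 2; 13 m³ remain.
Put 12 m³ in container 1; 5 m³ remain.
Put 11 m³ in container 2; 2 m³ remain.
Put 7 m³ in container 3; 33 m³ remain.
Put 11 m³ in container 3; 22 m³ remain.
Put 8 m³ in container 3; 14 m³ remain.
Put 29 m³ in container 4; 11 m³ remain.
Put 5 m³ in container 3; 9 m³ remain.
Put 26 m³ in container 5; 14 m³ remain.
Put 5 m³ in container 5; 9 m³ remain.
Put 25 m³ in container 6; 15 m³ remain.
Put 28 m³ in container 7; 12 m³ remain.
Put 8 m³ in container 6; 7 m³ remain.
7 containers × 40 m³ = 280 m³; used 225 m³; unused 55 m³.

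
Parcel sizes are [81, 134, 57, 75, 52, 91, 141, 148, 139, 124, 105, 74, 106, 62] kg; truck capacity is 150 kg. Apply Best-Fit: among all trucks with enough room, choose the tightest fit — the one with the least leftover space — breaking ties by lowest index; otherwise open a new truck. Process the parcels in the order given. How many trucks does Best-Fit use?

11 trucks

truck 1: place 81 kg, 69 kg left
truck 2: place 134 kg, 16 kg left
truck 1: place 57 kg, 12 kg left
truck 3: place 75 kg, 75 kg left
truck 3: place 52 kg, 23 kg left
truck 4: place 91 kg, 59 kg left
truck 5: place 141 kg, 9 kg left
truck 6: place 148 kg, 2 kg left
truck 7: place 139 kg, 11 kg left
truck 8: place 124 kg, 26 kg left
truck 9: place 105 kg, 45 kg left
truck 10: place 74 kg, 76 kg left
truck 11: place 106 kg, 44 kg left
truck 10: place 62 kg, 14 kg left
Final trucks: [81,57] [134] [75,52] [91] [141] [148] [139] [124] [105] [74,62] [106].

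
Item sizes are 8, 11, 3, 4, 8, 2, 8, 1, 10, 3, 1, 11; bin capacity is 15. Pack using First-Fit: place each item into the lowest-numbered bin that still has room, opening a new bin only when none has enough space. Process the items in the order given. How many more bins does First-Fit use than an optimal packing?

0

First-Fit: [8,3,4] [11,2,1,1] [8,3] [8] [10] [11] → 6 bins.
6 items exceed 7.5 (half the capacity), and no two of those can share a bin, so at least 6 bins are needed.
So 6 is already optimal.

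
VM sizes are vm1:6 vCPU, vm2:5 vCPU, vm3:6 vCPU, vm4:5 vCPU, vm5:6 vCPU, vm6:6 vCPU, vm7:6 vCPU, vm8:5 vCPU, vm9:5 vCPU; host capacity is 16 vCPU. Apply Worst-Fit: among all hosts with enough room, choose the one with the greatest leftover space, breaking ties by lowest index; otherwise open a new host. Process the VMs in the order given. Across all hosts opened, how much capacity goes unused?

Put vm1 (6 vCPU) in host 1; 10 vCPU remain.
Put vm2 (5 vCPU) in host 1; 5 vCPU remain.
Put vm3 (6 vCPU) in host 2; 10 vCPU remain.
Put vm4 (5 vCPU) in host 2; 5 vCPU remain.
Put vm5 (6 vCPU) in host 3; 10 vCPU remain.
Put vm6 (6 vCPU) in host 3; 4 vCPU remain.
Put vm7 (6 vCPU) in host 4; 10 vCPU remain.
Put vm8 (5 vCPU) in host 4; 5 vCPU remain.
Put vm9 (5 vCPU) in host 1; 0 vCPU remain.
4 hosts × 16 vCPU = 64 vCPU; used 50 vCPU; unused 14 vCPU.

14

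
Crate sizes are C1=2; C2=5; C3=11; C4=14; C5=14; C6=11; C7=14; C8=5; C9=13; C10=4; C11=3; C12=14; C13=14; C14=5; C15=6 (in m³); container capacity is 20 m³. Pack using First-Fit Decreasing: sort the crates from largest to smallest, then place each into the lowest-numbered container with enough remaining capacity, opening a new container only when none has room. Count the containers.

8 containers

Sorted descending: 14, 14, 14, 14, 14, 13, 11, 11, 6, 5, 5, 5, 4, 3, 2.
14 m³ → container 1 (remaining 6 m³)
14 m³ → container 2 (remaining 6 m³)
14 m³ → container 3 (remaining 6 m³)
14 m³ → container 4 (remaining 6 m³)
14 m³ → container 5 (remaining 6 m³)
13 m³ → container 6 (remaining 7 m³)
11 m³ → container 7 (remaining 9 m³)
11 m³ → container 8 (remaining 9 m³)
6 m³ → container 1 (remaining 0 m³)
5 m³ → container 2 (remaining 1 m³)
5 m³ → container 3 (remaining 1 m³)
5 m³ → container 4 (remaining 1 m³)
4 m³ → container 5 (remaining 2 m³)
3 m³ → container 6 (remaining 4 m³)
2 m³ → container 5 (remaining 0 m³)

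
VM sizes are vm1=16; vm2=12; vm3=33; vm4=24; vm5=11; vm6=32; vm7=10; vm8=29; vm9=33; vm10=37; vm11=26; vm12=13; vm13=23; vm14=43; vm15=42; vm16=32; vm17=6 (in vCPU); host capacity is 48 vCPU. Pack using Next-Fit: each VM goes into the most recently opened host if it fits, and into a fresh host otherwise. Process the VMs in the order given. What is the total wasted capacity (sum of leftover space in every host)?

host 1: place vm1 (16 vCPU), 32 vCPU left
host 1: place vm2 (12 vCPU), 20 vCPU left
host 2: place vm3 (33 vCPU), 15 vCPU left
host 3: place vm4 (24 vCPU), 24 vCPU left
host 3: place vm5 (11 vCPU), 13 vCPU left
host 4: place vm6 (32 vCPU), 16 vCPU left
host 4: place vm7 (10 vCPU), 6 vCPU left
host 5: place vm8 (29 vCPU), 19 vCPU left
host 6: place vm9 (33 vCPU), 15 vCPU left
host 7: place vm10 (37 vCPU), 11 vCPU left
host 8: place vm11 (26 vCPU), 22 vCPU left
host 8: place vm12 (13 vCPU), 9 vCPU left
host 9: place vm13 (23 vCPU), 25 vCPU left
host 10: place vm14 (43 vCPU), 5 vCPU left
host 11: place vm15 (42 vCPU), 6 vCPU left
host 12: place vm16 (32 vCPU), 16 vCPU left
host 12: place vm17 (6 vCPU), 10 vCPU left
12 hosts × 48 vCPU = 576 vCPU; used 422 vCPU; unused 154 vCPU.

154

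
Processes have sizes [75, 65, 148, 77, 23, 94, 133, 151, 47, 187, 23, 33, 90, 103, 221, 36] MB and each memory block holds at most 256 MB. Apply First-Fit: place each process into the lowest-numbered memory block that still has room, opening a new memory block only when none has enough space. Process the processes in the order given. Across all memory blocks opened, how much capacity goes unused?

286

Put 75 MB in memory block 1; 181 MB remain.
Put 65 MB in memory block 1; 116 MB remain.
Put 148 MB in memory block 2; 108 MB remain.
Put 77 MB in memory block 1; 39 MB remain.
Put 23 MB in memory block 1; 16 MB remain.
Put 94 MB in memory block 2; 14 MB remain.
Put 133 MB in memory block 3; 123 MB remain.
Put 151 MB in memory block 4; 105 MB remain.
Put 47 MB in memory block 3; 76 MB remain.
Put 187 MB in memory block 5; 69 MB remain.
Put 23 MB in memory block 3; 53 MB remain.
Put 33 MB in memory block 3; 20 MB remain.
Put 90 MB in memory block 4; 15 MB remain.
Put 103 MB in memory block 6; 153 MB remain.
Put 221 MB in memory block 7; 35 MB remain.
Put 36 MB in memory block 5; 33 MB remain.
7 memory blocks × 256 MB = 1792 MB; used 1506 MB; unused 286 MB.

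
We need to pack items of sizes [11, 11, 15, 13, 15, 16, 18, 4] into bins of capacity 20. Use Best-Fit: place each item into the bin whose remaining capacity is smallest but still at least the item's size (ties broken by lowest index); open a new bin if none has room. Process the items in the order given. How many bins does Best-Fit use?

Put 11 in bin 1; 9 remain.
Put 11 in bin 2; 9 remain.
Put 15 in bin 3; 5 remain.
Put 13 in bin 4; 7 remain.
Put 15 in bin 5; 5 remain.
Put 16 in bin 6; 4 remain.
Put 18 in bin 7; 2 remain.
Put 4 in bin 6; 0 remain.

7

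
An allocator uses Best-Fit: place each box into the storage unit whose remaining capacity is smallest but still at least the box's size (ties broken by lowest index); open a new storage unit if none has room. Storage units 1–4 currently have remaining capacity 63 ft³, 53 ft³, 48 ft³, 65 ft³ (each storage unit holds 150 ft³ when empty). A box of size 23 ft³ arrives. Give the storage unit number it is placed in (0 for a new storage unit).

Storage units with room: storage unit 1 (63 ft³), storage unit 2 (53 ft³), storage unit 3 (48 ft³), storage unit 4 (65 ft³).
Tightest fit is storage unit 3 with 48 ft³ free.

3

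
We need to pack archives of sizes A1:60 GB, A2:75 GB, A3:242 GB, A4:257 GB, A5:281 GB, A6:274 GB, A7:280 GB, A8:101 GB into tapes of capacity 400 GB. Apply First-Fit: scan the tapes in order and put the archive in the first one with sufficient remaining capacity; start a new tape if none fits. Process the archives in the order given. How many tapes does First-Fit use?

A1 (60 GB) → tape 1 (remaining 340 GB)
A2 (75 GB) → tape 1 (remaining 265 GB)
A3 (242 GB) → tape 1 (remaining 23 GB)
A4 (257 GB) → tape 2 (remaining 143 GB)
A5 (281 GB) → tape 3 (remaining 119 GB)
A6 (274 GB) → tape 4 (remaining 126 GB)
A7 (280 GB) → tape 5 (remaining 120 GB)
A8 (101 GB) → tape 2 (remaining 42 GB)
Final tapes: [60,75,242] [257,101] [281] [274] [280].

5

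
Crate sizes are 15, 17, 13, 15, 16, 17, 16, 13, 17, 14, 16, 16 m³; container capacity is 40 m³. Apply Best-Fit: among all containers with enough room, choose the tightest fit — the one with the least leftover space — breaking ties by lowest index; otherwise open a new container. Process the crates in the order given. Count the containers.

Put 15 m³ in container 1; 25 m³ remain.
Put 17 m³ in container 1; 8 m³ remain.
Put 13 m³ in container 2; 27 m³ remain.
Put 15 m³ in container 2; 12 m³ remain.
Put 16 m³ in container 3; 24 m³ remain.
Put 17 m³ in container 3; 7 m³ remain.
Put 16 m³ in container 4; 24 m³ remain.
Put 13 m³ in container 4; 11 m³ remain.
Put 17 m³ in container 5; 23 m³ remain.
Put 14 m³ in container 5; 9 m³ remain.
Put 16 m³ in container 6; 24 m³ remain.
Put 16 m³ in container 6; 8 m³ remain.

6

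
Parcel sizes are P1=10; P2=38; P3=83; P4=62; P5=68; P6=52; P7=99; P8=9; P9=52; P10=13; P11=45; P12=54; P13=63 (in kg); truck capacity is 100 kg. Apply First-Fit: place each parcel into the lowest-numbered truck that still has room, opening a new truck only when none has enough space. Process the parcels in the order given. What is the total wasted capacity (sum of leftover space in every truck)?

152

Put P1 (10 kg) in truck 1; 90 kg remain.
Put P2 (38 kg) in truck 1; 52 kg remain.
Put P3 (83 kg) in truck 2; 17 kg remain.
Put P4 (62 kg) in truck 3; 38 kg remain.
Put P5 (68 kg) in truck 4; 32 kg remain.
Put P6 (52 kg) in truck 1; 0 kg remain.
Put P7 (99 kg) in truck 5; 1 kg remain.
Put P8 (9 kg) in truck 2; 8 kg remain.
Put P9 (52 kg) in truck 6; 48 kg remain.
Put P10 (13 kg) in truck 3; 25 kg remain.
Put P11 (45 kg) in truck 6; 3 kg remain.
Put P12 (54 kg) in truck 7; 46 kg remain.
Put P13 (63 kg) in truck 8; 37 kg remain.
8 trucks × 100 kg = 800 kg; used 648 kg; unused 152 kg.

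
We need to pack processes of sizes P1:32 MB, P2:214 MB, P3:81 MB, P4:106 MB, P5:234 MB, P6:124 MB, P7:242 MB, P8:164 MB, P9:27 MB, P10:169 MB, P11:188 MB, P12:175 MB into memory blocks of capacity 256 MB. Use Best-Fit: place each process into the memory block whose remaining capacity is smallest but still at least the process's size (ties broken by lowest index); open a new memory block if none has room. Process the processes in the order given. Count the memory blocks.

memory block 1: place P1 (32 MB), 224 MB left
memory block 1: place P2 (214 MB), 10 MB left
memory block 2: place P3 (81 MB), 175 MB left
memory block 2: place P4 (106 MB), 69 MB left
memory block 3: place P5 (234 MB), 22 MB left
memory block 4: place P6 (124 MB), 132 MB left
memory block 5: place P7 (242 MB), 14 MB left
memory block 6: place P8 (164 MB), 92 MB left
memory block 2: place P9 (27 MB), 42 MB left
memory block 7: place P10 (169 MB), 87 MB left
memory block 8: place P11 (188 MB), 68 MB left
memory block 9: place P12 (175 MB), 81 MB left
Final memory blocks: [32,214] [81,106,27] [234] [124] [242] [164] [169] [188] [175].

9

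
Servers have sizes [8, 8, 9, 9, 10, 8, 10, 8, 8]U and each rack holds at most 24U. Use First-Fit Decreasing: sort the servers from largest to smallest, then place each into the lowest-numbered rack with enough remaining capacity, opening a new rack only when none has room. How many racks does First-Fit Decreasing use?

4

Sorted descending: 10, 10, 9, 9, 8, 8, 8, 8, 8.
Put 10U in rack 1; 14U remain.
Put 10U in rack 1; 4U remain.
Put 9U in rack 2; 15U remain.
Put 9U in rack 2; 6U remain.
Put 8U in rack 3; 16U remain.
Put 8U in rack 3; 8U remain.
Put 8U in rack 3; 0U remain.
Put 8U in rack 4; 16U remain.
Put 8U in rack 4; 8U remain.
Final racks: [10,10] [9,9] [8,8,8] [8,8].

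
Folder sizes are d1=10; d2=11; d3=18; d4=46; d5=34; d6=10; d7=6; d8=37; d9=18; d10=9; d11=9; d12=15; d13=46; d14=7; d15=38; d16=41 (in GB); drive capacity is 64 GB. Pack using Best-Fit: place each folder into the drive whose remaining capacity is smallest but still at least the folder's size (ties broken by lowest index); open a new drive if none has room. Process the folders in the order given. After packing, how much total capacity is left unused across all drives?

Put d1 (10 GB) in drive 1; 54 GB remain.
Put d2 (11 GB) in drive 1; 43 GB remain.
Put d3 (18 GB) in drive 1; 25 GB remain.
Put d4 (46 GB) in drive 2; 18 GB remain.
Put d5 (34 GB) in drive 3; 30 GB remain.
Put d6 (10 GB) in drive 2; 8 GB remain.
Put d7 (6 GB) in drive 2; 2 GB remain.
Put d8 (37 GB) in drive 4; 27 GB remain.
Put d9 (18 GB) in drive 1; 7 GB remain.
Put d10 (9 GB) in drive 4; 18 GB remain.
Put d11 (9 GB) in drive 4; 9 GB remain.
Put d12 (15 GB) in drive 3; 15 GB remain.
Put d13 (46 GB) in drive 5; 18 GB remain.
Put d14 (7 GB) in drive 1; 0 GB remain.
Put d15 (38 GB) in drive 6; 26 GB remain.
Put d16 (41 GB) in drive 7; 23 GB remain.
7 drives × 64 GB = 448 GB; used 355 GB; unused 93 GB.

93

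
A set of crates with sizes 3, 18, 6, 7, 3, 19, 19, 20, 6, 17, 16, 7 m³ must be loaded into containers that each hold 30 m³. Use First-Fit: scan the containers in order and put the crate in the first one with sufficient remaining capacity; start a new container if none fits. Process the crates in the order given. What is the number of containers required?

container 1: place 3 m³, 27 m³ left
container 1: place 18 m³, 9 m³ left
container 1: place 6 m³, 3 m³ left
container 2: place 7 m³, 23 m³ left
container 1: place 3 m³, 0 m³ left
container 2: place 19 m³, 4 m³ left
container 3: place 19 m³, 11 m³ left
container 4: place 20 m³, 10 m³ left
container 3: place 6 m³, 5 m³ left
container 5: place 17 m³, 13 m³ left
container 6: place 16 m³, 14 m³ left
container 4: place 7 m³, 3 m³ left

6 containers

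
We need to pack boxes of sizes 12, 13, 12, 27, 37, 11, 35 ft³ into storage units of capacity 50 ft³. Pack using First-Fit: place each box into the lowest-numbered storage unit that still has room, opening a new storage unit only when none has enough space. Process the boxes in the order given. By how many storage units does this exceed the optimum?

1

First-Fit: [12,13,12,11] [27] [37] [35] → 4 storage units.
Total size 147 ft³; any packing needs at least ⌈147/50⌉ = 3 storage units.
An optimal packing achieves that bound: [37,13] [35,12] [27,12,11] → 3 storage units.
Excess: 4 − 3 = 1.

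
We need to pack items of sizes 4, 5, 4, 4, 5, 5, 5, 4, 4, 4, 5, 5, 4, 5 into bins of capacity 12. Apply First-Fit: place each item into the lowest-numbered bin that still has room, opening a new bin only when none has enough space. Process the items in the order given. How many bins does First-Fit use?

7

Put 4 in bin 1; 8 remain.
Put 5 in bin 1; 3 remain.
Put 4 in bin 2; 8 remain.
Put 4 in bin 2; 4 remain.
Put 5 in bin 3; 7 remain.
Put 5 in bin 3; 2 remain.
Put 5 in bin 4; 7 remain.
Put 4 in bin 2; 0 remain.
Put 4 in bin 4; 3 remain.
Put 4 in bin 5; 8 remain.
Put 5 in bin 5; 3 remain.
Put 5 in bin 6; 7 remain.
Put 4 in bin 6; 3 remain.
Put 5 in bin 7; 7 remain.
Final bins: [4,5] [4,4,4] [5,5] [5,4] [4,5] [5,4] [5].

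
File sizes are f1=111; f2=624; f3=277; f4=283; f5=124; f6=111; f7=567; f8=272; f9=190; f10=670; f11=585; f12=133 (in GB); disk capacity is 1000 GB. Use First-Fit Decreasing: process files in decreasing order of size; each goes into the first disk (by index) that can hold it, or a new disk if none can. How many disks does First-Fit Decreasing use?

Sorted descending: 670, 624, 585, 567, 283, 277, 272, 190, 133, 124, 111, 111.
Put 670 GB in disk 1; 330 GB remain.
Put 624 GB in disk 2; 376 GB remain.
Put 585 GB in disk 3; 415 GB remain.
Put 567 GB in disk 4; 433 GB remain.
Put 283 GB in disk 1; 47 GB remain.
Put 277 GB in disk 2; 99 GB remain.
Put 272 GB in disk 3; 143 GB remain.
Put 190 GB in disk 4; 243 GB remain.
Put 133 GB in disk 3; 10 GB remain.
Put 124 GB in disk 4; 119 GB remain.
Put 111 GB in disk 4; 8 GB remain.
Put 111 GB in disk 5; 889 GB remain.

5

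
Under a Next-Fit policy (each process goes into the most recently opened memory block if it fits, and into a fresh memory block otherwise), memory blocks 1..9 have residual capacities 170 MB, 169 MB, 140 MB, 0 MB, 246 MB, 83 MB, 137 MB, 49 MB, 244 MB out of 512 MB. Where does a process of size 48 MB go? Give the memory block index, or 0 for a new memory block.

Next-Fit only looks at memory block 9, which has 244 MB free.
48 MB fits there.

9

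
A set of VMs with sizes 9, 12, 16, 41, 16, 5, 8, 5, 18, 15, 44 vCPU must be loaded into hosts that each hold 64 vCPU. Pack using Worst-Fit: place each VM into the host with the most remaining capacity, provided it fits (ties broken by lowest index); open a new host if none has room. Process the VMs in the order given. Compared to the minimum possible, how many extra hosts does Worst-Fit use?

Worst-Fit: [9,12,16,16,5] [41,5,8] [18,15] [44] → 4 hosts.
Total size 189 vCPU; any packing needs at least ⌈189/64⌉ = 3 hosts.
An optimal packing achieves that bound: [44,18] [41,15,8] [16,16,12,9,5,5] → 3 hosts.
Excess: 4 − 3 = 1.

1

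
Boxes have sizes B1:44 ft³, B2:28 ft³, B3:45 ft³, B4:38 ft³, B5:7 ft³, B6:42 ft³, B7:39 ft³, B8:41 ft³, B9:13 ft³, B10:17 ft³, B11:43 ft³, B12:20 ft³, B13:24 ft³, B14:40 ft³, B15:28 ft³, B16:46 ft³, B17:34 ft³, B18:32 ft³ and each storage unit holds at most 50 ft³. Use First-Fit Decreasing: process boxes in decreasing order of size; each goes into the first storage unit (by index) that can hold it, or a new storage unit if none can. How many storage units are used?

Sorted descending: 46, 45, 44, 43, 42, 41, 40, 39, 38, 34, 32, 28, 28, 24, 20, 17, 13, 7.
Put 46 ft³ in storage unit 1; 4 ft³ remain.
Put 45 ft³ in storage unit 2; 5 ft³ remain.
Put 44 ft³ in storage unit 3; 6 ft³ remain.
Put 43 ft³ in storage unit 4; 7 ft³ remain.
Put 42 ft³ in storage unit 5; 8 ft³ remain.
Put 41 ft³ in storage unit 6; 9 ft³ remain.
Put 40 ft³ in storage unit 7; 10 ft³ remain.
Put 39 ft³ in storage unit 8; 11 ft³ remain.
Put 38 ft³ in storage unit 9; 12 ft³ remain.
Put 34 ft³ in storage unit 10; 16 ft³ remain.
Put 32 ft³ in storage unit 11; 18 ft³ remain.
Put 28 ft³ in storage unit 12; 22 ft³ remain.
Put 28 ft³ in storage unit 13; 22 ft³ remain.
Put 24 ft³ in storage unit 14; 26 ft³ remain.
Put 20 ft³ in storage unit 12; 2 ft³ remain.
Put 17 ft³ in storage unit 11; 1 ft³ remain.
Put 13 ft³ in storage unit 10; 3 ft³ remain.
Put 7 ft³ in storage unit 4; 0 ft³ remain.
Final storage units: [46] [45] [44] [43,7] [42] [41] [40] [39] [38] [34,13] [32,17] [28,20] [28] [24].

14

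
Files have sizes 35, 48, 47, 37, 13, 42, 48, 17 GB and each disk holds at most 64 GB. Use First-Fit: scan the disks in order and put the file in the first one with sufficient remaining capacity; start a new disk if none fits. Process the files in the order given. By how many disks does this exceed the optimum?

0

First-Fit: [35,13] [48] [47,17] [37] [42] [48] → 6 disks.
6 files exceed 32 GB (half the capacity), and no two of those can share a disk, so at least 6 disks are needed.
So 6 is already optimal.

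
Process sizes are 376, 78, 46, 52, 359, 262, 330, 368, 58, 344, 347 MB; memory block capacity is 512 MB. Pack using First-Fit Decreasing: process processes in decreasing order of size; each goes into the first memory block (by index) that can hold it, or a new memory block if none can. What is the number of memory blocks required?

7 memory blocks

Sorted descending: 376, 368, 359, 347, 344, 330, 262, 78, 58, 52, 46.
memory block 1: place 376 MB, 136 MB left
memory block 2: place 368 MB, 144 MB left
memory block 3: place 359 MB, 153 MB left
memory block 4: place 347 MB, 165 MB left
memory block 5: place 344 MB, 168 MB left
memory block 6: place 330 MB, 182 MB left
memory block 7: place 262 MB, 250 MB left
memory block 1: place 78 MB, 58 MB left
memory block 1: place 58 MB, 0 MB left
memory block 2: place 52 MB, 92 MB left
memory block 2: place 46 MB, 46 MB left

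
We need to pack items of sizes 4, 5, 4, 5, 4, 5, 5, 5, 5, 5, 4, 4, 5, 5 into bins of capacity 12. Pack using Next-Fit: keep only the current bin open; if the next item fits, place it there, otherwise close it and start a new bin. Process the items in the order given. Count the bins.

7

bin 1: place 4, 8 left
bin 1: place 5, 3 left
bin 2: place 4, 8 left
bin 2: place 5, 3 left
bin 3: place 4, 8 left
bin 3: place 5, 3 left
bin 4: place 5, 7 left
bin 4: place 5, 2 left
bin 5: place 5, 7 left
bin 5: place 5, 2 left
bin 6: place 4, 8 left
bin 6: place 4, 4 left
bin 7: place 5, 7 left
bin 7: place 5, 2 left
Final bins: [4,5] [4,5] [4,5] [5,5] [5,5] [4,4] [5,5].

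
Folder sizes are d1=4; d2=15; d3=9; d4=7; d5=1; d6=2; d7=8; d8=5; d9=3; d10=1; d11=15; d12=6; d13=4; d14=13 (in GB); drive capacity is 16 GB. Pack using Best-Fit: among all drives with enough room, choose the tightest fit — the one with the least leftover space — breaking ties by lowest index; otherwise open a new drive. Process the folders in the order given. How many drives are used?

d1 (4 GB) → drive 1 (remaining 12 GB)
d2 (15 GB) → drive 2 (remaining 1 GB)
d3 (9 GB) → drive 1 (remaining 3 GB)
d4 (7 GB) → drive 3 (remaining 9 GB)
d5 (1 GB) → drive 2 (remaining 0 GB)
d6 (2 GB) → drive 1 (remaining 1 GB)
d7 (8 GB) → drive 3 (remaining 1 GB)
d8 (5 GB) → drive 4 (remaining 11 GB)
d9 (3 GB) → drive 4 (remaining 8 GB)
d10 (1 GB) → drive 1 (remaining 0 GB)
d11 (15 GB) → drive 5 (remaining 1 GB)
d12 (6 GB) → drive 4 (remaining 2 GB)
d13 (4 GB) → drive 6 (remaining 12 GB)
d14 (13 GB) → drive 7 (remaining 3 GB)

7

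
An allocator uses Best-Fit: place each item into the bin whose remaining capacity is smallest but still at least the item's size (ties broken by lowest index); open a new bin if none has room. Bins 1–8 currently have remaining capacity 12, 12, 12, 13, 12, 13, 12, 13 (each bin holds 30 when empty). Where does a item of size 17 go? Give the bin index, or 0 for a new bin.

No bin has ≥ 17 free, so a new bin is opened.

0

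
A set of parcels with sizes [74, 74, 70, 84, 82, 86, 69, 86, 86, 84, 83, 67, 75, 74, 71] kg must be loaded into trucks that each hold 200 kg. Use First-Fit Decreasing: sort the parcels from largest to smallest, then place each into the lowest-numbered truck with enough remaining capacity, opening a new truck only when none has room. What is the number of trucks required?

8 trucks

Sorted descending: 86, 86, 86, 84, 84, 83, 82, 75, 74, 74, 74, 71, 70, 69, 67.
truck 1: place 86 kg, 114 kg left
truck 1: place 86 kg, 28 kg left
truck 2: place 86 kg, 114 kg left
truck 2: place 84 kg, 30 kg left
truck 3: place 84 kg, 116 kg left
truck 3: place 83 kg, 33 kg left
truck 4: place 82 kg, 118 kg left
truck 4: place 75 kg, 43 kg left
truck 5: place 74 kg, 126 kg left
truck 5: place 74 kg, 52 kg left
truck 6: place 74 kg, 126 kg left
truck 6: place 71 kg, 55 kg left
truck 7: place 70 kg, 130 kg left
truck 7: place 69 kg, 61 kg left
truck 8: place 67 kg, 133 kg left
Final trucks: [86,86] [86,84] [84,83] [82,75] [74,74] [74,71] [70,69] [67].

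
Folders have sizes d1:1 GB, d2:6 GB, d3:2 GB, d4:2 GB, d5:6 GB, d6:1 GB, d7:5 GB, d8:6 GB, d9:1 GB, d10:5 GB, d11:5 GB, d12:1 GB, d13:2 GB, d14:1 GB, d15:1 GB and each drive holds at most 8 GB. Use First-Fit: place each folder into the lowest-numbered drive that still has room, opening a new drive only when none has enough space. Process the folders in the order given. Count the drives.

d1 (1 GB) → drive 1 (remaining 7 GB)
d2 (6 GB) → drive 1 (remaining 1 GB)
d3 (2 GB) → drive 2 (remaining 6 GB)
d4 (2 GB) → drive 2 (remaining 4 GB)
d5 (6 GB) → drive 3 (remaining 2 GB)
d6 (1 GB) → drive 1 (remaining 0 GB)
d7 (5 GB) → drive 4 (remaining 3 GB)
d8 (6 GB) → drive 5 (remaining 2 GB)
d9 (1 GB) → drive 2 (remaining 3 GB)
d10 (5 GB) → drive 6 (remaining 3 GB)
d11 (5 GB) → drive 7 (remaining 3 GB)
d12 (1 GB) → drive 2 (remaining 2 GB)
d13 (2 GB) → drive 2 (remaining 0 GB)
d14 (1 GB) → drive 3 (remaining 1 GB)
d15 (1 GB) → drive 3 (remaining 0 GB)

7 drives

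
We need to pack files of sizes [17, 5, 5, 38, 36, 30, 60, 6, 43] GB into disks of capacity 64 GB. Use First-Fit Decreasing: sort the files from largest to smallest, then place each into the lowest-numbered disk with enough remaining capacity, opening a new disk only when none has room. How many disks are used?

Sorted descending: 60, 43, 38, 36, 30, 17, 6, 5, 5.
60 GB → disk 1 (remaining 4 GB)
43 GB → disk 2 (remaining 21 GB)
38 GB → disk 3 (remaining 26 GB)
36 GB → disk 4 (remaining 28 GB)
30 GB → disk 5 (remaining 34 GB)
17 GB → disk 2 (remaining 4 GB)
6 GB → disk 3 (remaining 20 GB)
5 GB → disk 3 (remaining 15 GB)
5 GB → disk 3 (remaining 10 GB)
Final disks: [60] [43,17] [38,6,5,5] [36] [30].

5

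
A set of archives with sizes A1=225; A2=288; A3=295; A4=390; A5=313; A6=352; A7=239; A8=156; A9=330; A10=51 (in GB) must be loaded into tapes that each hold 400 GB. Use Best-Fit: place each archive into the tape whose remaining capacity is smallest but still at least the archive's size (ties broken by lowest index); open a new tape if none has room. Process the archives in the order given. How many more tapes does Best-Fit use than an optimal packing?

0

Best-Fit: [225] [288] [295] [390] [313] [352] [239,156] [330,51] → 8 tapes.
8 archives exceed 200 GB (half the capacity), and no two of those can share a tape, so at least 8 tapes are needed.
So 8 is already optimal.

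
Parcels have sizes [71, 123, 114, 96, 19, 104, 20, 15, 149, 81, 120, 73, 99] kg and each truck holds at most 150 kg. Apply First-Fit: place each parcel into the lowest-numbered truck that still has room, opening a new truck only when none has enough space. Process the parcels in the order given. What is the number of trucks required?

Put 71 kg in truck 1; 79 kg remain.
Put 123 kg in truck 2; 27 kg remain.
Put 114 kg in truck 3; 36 kg remain.
Put 96 kg in truck 4; 54 kg remain.
Put 19 kg in truck 1; 60 kg remain.
Put 104 kg in truck 5; 46 kg remain.
Put 20 kg in truck 1; 40 kg remain.
Put 15 kg in truck 1; 25 kg remain.
Put 149 kg in truck 6; 1 kg remain.
Put 81 kg in truck 7; 69 kg remain.
Put 120 kg in truck 8; 30 kg remain.
Put 73 kg in truck 9; 77 kg remain.
Put 99 kg in truck 10; 51 kg remain.
Final trucks: [71,19,20,15] [123] [114] [96] [104] [149] [81] [120] [73] [99].

10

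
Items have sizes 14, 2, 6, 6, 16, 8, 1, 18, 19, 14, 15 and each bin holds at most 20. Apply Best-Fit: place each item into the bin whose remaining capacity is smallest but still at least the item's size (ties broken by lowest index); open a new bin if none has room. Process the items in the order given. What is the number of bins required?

14 → bin 1 (remaining 6)
2 → bin 1 (remaining 4)
6 → bin 2 (remaining 14)
6 → bin 2 (remaining 8)
16 → bin 3 (remaining 4)
8 → bin 2 (remaining 0)
1 → bin 1 (remaining 3)
18 → bin 4 (remaining 2)
19 → bin 5 (remaining 1)
14 → bin 6 (remaining 6)
15 → bin 7 (remaining 5)
Final bins: [14,2,1] [6,6,8] [16] [18] [19] [14] [15].

7 bins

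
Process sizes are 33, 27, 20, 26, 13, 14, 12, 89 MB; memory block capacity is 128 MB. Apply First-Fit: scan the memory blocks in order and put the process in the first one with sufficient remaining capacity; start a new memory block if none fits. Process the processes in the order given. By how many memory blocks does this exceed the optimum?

First-Fit: [33,27,20,26,13] [14,12,89] → 2 memory blocks.
Total size 234 MB; any packing needs at least ⌈234/128⌉ = 2 memory blocks.
So 2 is already optimal.

0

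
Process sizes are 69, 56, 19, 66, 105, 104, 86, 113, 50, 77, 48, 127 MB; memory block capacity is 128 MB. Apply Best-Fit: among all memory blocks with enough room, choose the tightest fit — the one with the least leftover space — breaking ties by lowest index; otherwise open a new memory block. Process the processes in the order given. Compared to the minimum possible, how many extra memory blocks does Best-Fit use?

Best-Fit: [69,56] [19,66] [105] [104] [86] [113] [50,77] [48] [127] → 9 memory blocks.
Total size 920 MB; any packing needs at least ⌈920/128⌉ = 8 memory blocks.
An optimal packing achieves that bound: [127] [113] [105,19] [104] [86] [77,50] [69,56] [66,48] → 8 memory blocks.
Excess: 9 − 8 = 1.

1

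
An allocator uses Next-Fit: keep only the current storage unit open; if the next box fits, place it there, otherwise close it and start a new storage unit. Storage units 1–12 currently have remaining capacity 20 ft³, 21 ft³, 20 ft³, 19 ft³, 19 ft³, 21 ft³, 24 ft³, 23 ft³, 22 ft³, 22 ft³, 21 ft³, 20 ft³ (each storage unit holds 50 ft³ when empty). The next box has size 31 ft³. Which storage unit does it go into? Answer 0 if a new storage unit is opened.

0

Next-Fit only looks at storage unit 12, which has 20 ft³ free.
31 ft³ does not fit, so a new storage unit is opened.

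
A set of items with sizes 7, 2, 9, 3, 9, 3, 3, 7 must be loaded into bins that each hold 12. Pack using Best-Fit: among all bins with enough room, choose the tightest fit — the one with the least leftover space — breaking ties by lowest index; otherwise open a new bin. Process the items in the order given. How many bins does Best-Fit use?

7 → bin 1 (remaining 5)
2 → bin 1 (remaining 3)
9 → bin 2 (remaining 3)
3 → bin 1 (remaining 0)
9 → bin 3 (remaining 3)
3 → bin 2 (remaining 0)
3 → bin 3 (remaining 0)
7 → bin 4 (remaining 5)
Final bins: [7,2,3] [9,3] [9,3] [7].

4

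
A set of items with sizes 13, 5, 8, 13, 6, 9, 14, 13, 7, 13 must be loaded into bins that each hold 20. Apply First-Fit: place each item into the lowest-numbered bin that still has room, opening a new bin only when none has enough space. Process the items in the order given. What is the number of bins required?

bin 1: place 13, 7 left
bin 1: place 5, 2 left
bin 2: place 8, 12 left
bin 3: place 13, 7 left
bin 2: place 6, 6 left
bin 4: place 9, 11 left
bin 5: place 14, 6 left
bin 6: place 13, 7 left
bin 3: place 7, 0 left
bin 7: place 13, 7 left

7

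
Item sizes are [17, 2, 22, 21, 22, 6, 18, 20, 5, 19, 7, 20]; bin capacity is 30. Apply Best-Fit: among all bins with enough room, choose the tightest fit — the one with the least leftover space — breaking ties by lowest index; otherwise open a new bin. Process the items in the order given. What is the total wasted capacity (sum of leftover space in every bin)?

bin 1: place 17, 13 left
bin 1: place 2, 11 left
bin 2: place 22, 8 left
bin 3: place 21, 9 left
bin 4: place 22, 8 left
bin 2: place 6, 2 left
bin 5: place 18, 12 left
bin 6: place 20, 10 left
bin 4: place 5, 3 left
bin 7: place 19, 11 left
bin 3: place 7, 2 left
bin 8: place 20, 10 left
8 bins × 30 = 240; used 179; unused 61.

61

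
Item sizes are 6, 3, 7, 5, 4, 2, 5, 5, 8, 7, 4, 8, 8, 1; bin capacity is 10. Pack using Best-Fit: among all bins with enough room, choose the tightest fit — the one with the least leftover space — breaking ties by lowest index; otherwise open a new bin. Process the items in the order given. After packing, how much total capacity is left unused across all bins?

17

6 → bin 1 (remaining 4)
3 → bin 1 (remaining 1)
7 → bin 2 (remaining 3)
5 → bin 3 (remaining 5)
4 → bin 3 (remaining 1)
2 → bin 2 (remaining 1)
5 → bin 4 (remaining 5)
5 → bin 4 (remaining 0)
8 → bin 5 (remaining 2)
7 → bin 6 (remaining 3)
4 → bin 7 (remaining 6)
8 → bin 8 (remaining 2)
8 → bin 9 (remaining 2)
1 → bin 1 (remaining 0)
9 bins × 10 = 90; used 73; unused 17.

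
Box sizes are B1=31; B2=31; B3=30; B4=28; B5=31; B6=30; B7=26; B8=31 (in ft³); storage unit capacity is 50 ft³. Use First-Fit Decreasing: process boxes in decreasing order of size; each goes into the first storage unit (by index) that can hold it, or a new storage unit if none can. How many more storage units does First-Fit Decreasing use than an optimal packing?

First-Fit Decreasing: [31] [31] [31] [31] [30] [30] [28] [26] → 8 storage units.
8 boxes exceed 25 ft³ (half the capacity), and no two of those can share a storage unit, so at least 8 storage units are needed.
So 8 is already optimal.

0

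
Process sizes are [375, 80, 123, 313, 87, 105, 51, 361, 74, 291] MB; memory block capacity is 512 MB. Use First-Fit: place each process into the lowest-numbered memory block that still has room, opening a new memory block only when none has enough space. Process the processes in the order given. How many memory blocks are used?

4

memory block 1: place 375 MB, 137 MB left
memory block 1: place 80 MB, 57 MB left
memory block 2: place 123 MB, 389 MB left
memory block 2: place 313 MB, 76 MB left
memory block 3: place 87 MB, 425 MB left
memory block 3: place 105 MB, 320 MB left
memory block 1: place 51 MB, 6 MB left
memory block 4: place 361 MB, 151 MB left
memory block 2: place 74 MB, 2 MB left
memory block 3: place 291 MB, 29 MB left
Final memory blocks: [375,80,51] [123,313,74] [87,105,291] [361].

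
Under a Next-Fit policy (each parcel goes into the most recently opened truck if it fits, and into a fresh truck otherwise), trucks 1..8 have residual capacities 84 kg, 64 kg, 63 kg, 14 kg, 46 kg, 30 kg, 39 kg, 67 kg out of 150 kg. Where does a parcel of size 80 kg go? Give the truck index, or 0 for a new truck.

0

Next-Fit only looks at truck 8, which has 67 kg free.
80 kg does not fit, so a new truck is opened.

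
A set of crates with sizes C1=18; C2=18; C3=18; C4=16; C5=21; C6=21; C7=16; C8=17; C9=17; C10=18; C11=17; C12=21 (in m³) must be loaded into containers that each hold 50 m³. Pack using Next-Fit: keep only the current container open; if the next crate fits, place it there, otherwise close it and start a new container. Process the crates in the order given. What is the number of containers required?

container 1: place C1 (18 m³), 32 m³ left
container 1: place C2 (18 m³), 14 m³ left
container 2: place C3 (18 m³), 32 m³ left
container 2: place C4 (16 m³), 16 m³ left
container 3: place C5 (21 m³), 29 m³ left
container 3: place C6 (21 m³), 8 m³ left
container 4: place C7 (16 m³), 34 m³ left
container 4: place C8 (17 m³), 17 m³ left
container 4: place C9 (17 m³), 0 m³ left
container 5: place C10 (18 m³), 32 m³ left
container 5: place C11 (17 m³), 15 m³ left
container 6: place C12 (21 m³), 29 m³ left
Final containers: [18,18] [18,16] [21,21] [16,17,17] [18,17] [21].

6 containers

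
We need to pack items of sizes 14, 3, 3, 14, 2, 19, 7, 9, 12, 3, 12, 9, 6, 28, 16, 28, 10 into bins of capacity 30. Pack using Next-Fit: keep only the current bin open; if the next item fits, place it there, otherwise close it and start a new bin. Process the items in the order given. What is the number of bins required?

9

14 → bin 1 (remaining 16)
3 → bin 1 (remaining 13)
3 → bin 1 (remaining 10)
14 → bin 2 (remaining 16)
2 → bin 2 (remaining 14)
19 → bin 3 (remaining 11)
7 → bin 3 (remaining 4)
9 → bin 4 (remaining 21)
12 → bin 4 (remaining 9)
3 → bin 4 (remaining 6)
12 → bin 5 (remaining 18)
9 → bin 5 (remaining 9)
6 → bin 5 (remaining 3)
28 → bin 6 (remaining 2)
16 → bin 7 (remaining 14)
28 → bin 8 (remaining 2)
10 → bin 9 (remaining 20)
Final bins: [14,3,3] [14,2] [19,7] [9,12,3] [12,9,6] [28] [16] [28] [10].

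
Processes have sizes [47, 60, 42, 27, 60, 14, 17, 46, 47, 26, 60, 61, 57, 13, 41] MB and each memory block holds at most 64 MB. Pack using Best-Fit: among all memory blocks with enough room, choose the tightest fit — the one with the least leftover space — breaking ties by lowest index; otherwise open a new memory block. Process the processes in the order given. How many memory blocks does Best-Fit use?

Put 47 MB in memory block 1; 17 MB remain.
Put 60 MB in memory block 2; 4 MB remain.
Put 42 MB in memory block 3; 22 MB remain.
Put 27 MB in memory block 4; 37 MB remain.
Put 60 MB in memory block 5; 4 MB remain.
Put 14 MB in memory block 1; 3 MB remain.
Put 17 MB in memory block 3; 5 MB remain.
Put 46 MB in memory block 6; 18 MB remain.
Put 47 MB in memory block 7; 17 MB remain.
Put 26 MB in memory block 4; 11 MB remain.
Put 60 MB in memory block 8; 4 MB remain.
Put 61 MB in memory block 9; 3 MB remain.
Put 57 MB in memory block 10; 7 MB remain.
Put 13 MB in memory block 7; 4 MB remain.
Put 41 MB in memory block 11; 23 MB remain.

11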